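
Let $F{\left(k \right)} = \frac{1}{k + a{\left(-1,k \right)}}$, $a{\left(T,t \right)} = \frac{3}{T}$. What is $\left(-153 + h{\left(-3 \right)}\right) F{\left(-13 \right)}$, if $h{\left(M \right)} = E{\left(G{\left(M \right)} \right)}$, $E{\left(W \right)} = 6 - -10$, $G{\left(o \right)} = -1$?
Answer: $\frac{137}{16} \approx 8.5625$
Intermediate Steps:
$F{\left(k \right)} = \frac{1}{-3 + k}$ ($F{\left(k \right)} = \frac{1}{k + \frac{3}{-1}} = \frac{1}{k + 3 \left(-1\right)} = \frac{1}{k - 3} = \frac{1}{-3 + k}$)
$E{\left(W \right)} = 16$ ($E{\left(W \right)} = 6 + 10 = 16$)
$h{\left(M \right)} = 16$
$\left(-153 + h{\left(-3 \right)}\right) F{\left(-13 \right)} = \frac{-153 + 16}{-3 - 13} = - \frac{137}{-16} = \left(-137\right) \left(- \frac{1}{16}\right) = \frac{137}{16}$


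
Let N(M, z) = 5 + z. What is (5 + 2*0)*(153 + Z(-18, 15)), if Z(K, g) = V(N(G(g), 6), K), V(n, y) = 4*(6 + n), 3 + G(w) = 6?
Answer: 1105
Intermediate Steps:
G(w) = 3 (G(w) = -3 + 6 = 3)
V(n, y) = 24 + 4*n
Z(K, g) = 68 (Z(K, g) = 24 + 4*(5 + 6) = 24 + 4*11 = 24 + 44 = 68)
(5 + 2*0)*(153 + Z(-18, 15)) = (5 + 2*0)*(153 + 68) = (5 + 0)*221 = 5*221 = 1105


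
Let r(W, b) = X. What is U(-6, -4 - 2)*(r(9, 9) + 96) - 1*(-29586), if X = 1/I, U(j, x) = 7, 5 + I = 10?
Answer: 151297/5 ≈ 30259.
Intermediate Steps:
I = 5 (I = -5 + 10 = 5)
X = 1/5 ≈ 0.20000
r(W, b) = 1/5
U(-6, -4 - 2)*(r(9, 9) + 96) - 1*(-29586) = 7*(1/5 + 96) - 1*(-29586) = 7*(481/5) + 29586 = 3367/5 + 29586 = 151297/5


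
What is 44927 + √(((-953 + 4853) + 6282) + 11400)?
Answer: 44927 + 3*√2398 ≈ 45074.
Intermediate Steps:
44927 + √(((-953 + 4853) + 6282) + 11400) = 44927 + √((3900 + 6282) + 11400) = 44927 + √(10182 + 11400) = 44927 + √21582 = 44927 + 3*√2398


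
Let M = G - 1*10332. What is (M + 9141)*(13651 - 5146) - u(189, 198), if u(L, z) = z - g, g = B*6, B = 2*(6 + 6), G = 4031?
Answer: 24154146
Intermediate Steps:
B = 24 (B = 2*12 = 24)
g = 144 (g = 24*6 = 144)
M = -6301 (M = 4031 - 1*10332 = 4031 - 10332 = -6301)
u(L, z) = -144 + z (u(L, z) = z - 1*144 = z - 144 = -144 + z)
(M + 9141)*(13651 - 5146) - u(189, 198) = (-6301 + 9141)*(13651 - 5146) - (-144 + 198) = 2840*8505 - 1*54 = 24154200 - 54 = 24154146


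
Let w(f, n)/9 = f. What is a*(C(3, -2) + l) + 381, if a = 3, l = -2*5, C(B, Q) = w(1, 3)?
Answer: 378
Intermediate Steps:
w(f, n) = 9*f
C(B, Q) = 9 (C(B, Q) = 9*1 = 9)
l = -10
a*(C(3, -2) + l) + 381 = 3*(9 - 10) + 381 = 3*(-1) + 381 = -3 + 381 = 378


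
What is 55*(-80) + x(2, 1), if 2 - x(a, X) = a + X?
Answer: -4401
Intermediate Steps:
x(a, X) = 2 - X - a (x(a, X) = 2 - (a + X) = 2 - (X + a) = 2 + (-X - a) = 2 - X - a)
55*(-80) + x(2, 1) = 55*(-80) + (2 - 1*1 - 1*2) = -4400 + (2 - 1 - 2) = -4400 - 1 = -4401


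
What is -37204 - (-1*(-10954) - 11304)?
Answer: -36854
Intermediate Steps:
-37204 - (-1*(-10954) - 11304) = -37204 - (10954 - 11304) = -37204 - 1*(-350) = -37204 + 350 = -36854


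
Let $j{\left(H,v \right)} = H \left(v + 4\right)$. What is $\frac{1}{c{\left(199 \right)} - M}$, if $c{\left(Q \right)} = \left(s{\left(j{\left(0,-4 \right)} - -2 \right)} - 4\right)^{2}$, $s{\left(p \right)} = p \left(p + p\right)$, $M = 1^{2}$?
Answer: $\frac{1}{15} \approx 0.066667$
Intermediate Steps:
$j{\left(H,v \right)} = H \left(4 + v\right)$
$M = 1$
$s{\left(p \right)} = 2 p^{2}$ ($s{\left(p \right)} = p 2 p = 2 p^{2}$)
$c{\left(Q \right)} = 16$ ($c{\left(Q \right)} = \left(2 \left(0 \left(4 - 4\right) - -2\right)^{2} - 4\right)^{2} = \left(2 \left(0 \cdot 0 + 2\right)^{2} - 4\right)^{2} = \left(2 \left(0 + 2\right)^{2} - 4\right)^{2} = \left(2 \cdot 2^{2} - 4\right)^{2} = \left(2 \cdot 4 - 4\right)^{2} = \left(8 - 4\right)^{2} = 4^{2} = 16$)
$\frac{1}{c{\left(199 \right)} - M} = \frac{1}{16 - 1} = \frac{1}{15}$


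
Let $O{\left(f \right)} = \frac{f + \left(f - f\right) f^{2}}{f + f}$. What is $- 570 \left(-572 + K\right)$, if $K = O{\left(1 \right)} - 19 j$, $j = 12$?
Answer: $455715$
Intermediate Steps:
$O{\left(f \right)} = \frac{1}{2}$ ($O{\left(f \right)} = \frac{f + 0 f^{2}}{2 f} = \left(f + 0\right) \frac{1}{2 f} = f \frac{1}{2 f} = \frac{1}{2}$)
$K = - \frac{455}{2}$ ($K = \frac{1}{2} - 228 = - \frac{455}{2} \approx -227.5$)
$- 570 \left(-572 + K\right) = - 570 \left(-572 - \frac{455}{2}\right) = \left(-570\right) \left(- \frac{1599}{2}\right) = 455715$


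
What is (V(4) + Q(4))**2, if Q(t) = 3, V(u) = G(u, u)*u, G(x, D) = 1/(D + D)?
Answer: 49/4 ≈ 12.250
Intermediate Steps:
G(x, D) = 1/(2*D)
V(u) = 1/2 (V(u) = (1/(2*u))*u = 1/2)
(V(4) + Q(4))**2 = (1/2 + 3)**2 = (7/2)**2 = 49/4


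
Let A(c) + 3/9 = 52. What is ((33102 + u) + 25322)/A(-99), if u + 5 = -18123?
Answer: 120888/155 ≈ 779.92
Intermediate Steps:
u = -18128 (u = -5 - 18123 = -18128)
A(c) = 155/3 (A(c) = -⅓ + 52 = 155/3)
((33102 + u) + 25322)/A(-99) = ((33102 - 18128) + 25322)/(155/3) = (14974 + 25322)*(3/155) = 40296*(3/155) = 120888/155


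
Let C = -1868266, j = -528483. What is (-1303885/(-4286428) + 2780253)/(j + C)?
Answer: -11917355610169/10273492022572 ≈ -1.1600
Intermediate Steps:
(-1303885/(-4286428) + 2780253)/(j + C) = (-1303885/(-4286428) + 2780253)/(-528483 - 1868266) = (-1303885*(-1/4286428) + 2780253)/(-2396749) = (1303885/4286428 + 2780253)*(-1/2396749) = (11917355610169/4286428)*(-1/2396749) = -11917355610169/10273492022572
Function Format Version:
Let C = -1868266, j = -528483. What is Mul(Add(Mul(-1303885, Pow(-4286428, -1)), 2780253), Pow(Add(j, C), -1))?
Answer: Rational(-11917355610169, 10273492022572) ≈ -1.1600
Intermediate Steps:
Mul(Add(Mul(-1303885, Pow(-4286428, -1)), 2780253), Pow(Add(j, C), -1)) = Mul(Add(Mul(-1303885, Pow(-4286428, -1)), 2780253), Pow(Add(-528483, -1868266), -1)) = Mul(Add(Mul(-1303885, Rational(-1, 4286428)), 2780253), Pow(-2396749, -1)) = Mul(Add(Rational(1303885, 4286428), 2780253), Rational(-1, 2396749)) = Mul(Rational(11917355610169, 4286428), Rational(-1, 2396749)) = Rational(-11917355610169, 10273492022572)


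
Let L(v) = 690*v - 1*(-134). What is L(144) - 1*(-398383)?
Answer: 497877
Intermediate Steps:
L(v) = 134 + 690*v (L(v) = 690*v + 134 = 134 + 690*v)
L(144) - 1*(-398383) = (134 + 690*144) - 1*(-398383) = (134 + 99360) + 398383 = 99494 + 398383 = 497877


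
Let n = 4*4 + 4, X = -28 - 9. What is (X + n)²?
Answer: 289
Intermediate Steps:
X = -37
n = 20 (n = 16 + 4 = 20)
(X + n)² = (-37 + 20)² = (-17)² = 289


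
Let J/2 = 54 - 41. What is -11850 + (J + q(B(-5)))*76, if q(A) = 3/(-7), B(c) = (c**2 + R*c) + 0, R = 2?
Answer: -69346/7 ≈ -9906.6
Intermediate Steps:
B(c) = c**2 + 2*c (B(c) = (c**2 + 2*c) + 0 = c**2 + 2*c)
J = 26 (J = 2*(54 - 41) = 2*13 = 26)
q(A) = -3/7 (q(A) = 3*(-1/7) = -3/7)
-11850 + (J + q(B(-5)))*76 = -11850 + (26 - 3/7)*76 = -11850 + (179/7)*76 = -11850 + 13604/7 = -69346/7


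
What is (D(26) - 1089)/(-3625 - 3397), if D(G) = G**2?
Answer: 413/7022 ≈ 0.058815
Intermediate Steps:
(D(26) - 1089)/(-3625 - 3397) = (26**2 - 1089)/(-3625 - 3397) = (676 - 1089)/(-7022) = -413*(-1/7022) = 413/7022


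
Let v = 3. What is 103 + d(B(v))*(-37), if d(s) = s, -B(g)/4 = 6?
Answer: 991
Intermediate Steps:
B(g) = -24 (B(g) = -4*6 = -24)
103 + d(B(v))*(-37) = 103 - 24*(-37) = 103 + 888 = 991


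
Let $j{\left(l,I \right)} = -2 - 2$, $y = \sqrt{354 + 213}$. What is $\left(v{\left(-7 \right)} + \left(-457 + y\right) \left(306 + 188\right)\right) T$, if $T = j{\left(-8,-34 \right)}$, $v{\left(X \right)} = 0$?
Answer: $903032 - 17784 \sqrt{7} \approx 8.5598 \cdot 10^{5}$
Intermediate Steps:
$y = 9 \sqrt{7}$ ($y = \sqrt{567} = 9 \sqrt{7} \approx 23.812$)
$j{\left(l,I \right)} = -4$
$T = -4$
$\left(v{\left(-7 \right)} + \left(-457 + y\right) \left(306 + 188\right)\right) T = \left(0 + \left(-457 + 9 \sqrt{7}\right) \left(306 + 188\right)\right) \left(-4\right) = \left(0 + \left(-457 + 9 \sqrt{7}\right) 494\right) \left(-4\right) = \left(0 - \left(225758 - 4446 \sqrt{7}\right)\right) \left(-4\right) = \left(-225758 + 4446 \sqrt{7}\right) \left(-4\right) = 903032 - 17784 \sqrt{7}$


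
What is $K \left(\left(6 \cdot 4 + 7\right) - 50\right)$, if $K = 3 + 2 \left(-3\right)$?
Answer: $57$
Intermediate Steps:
$K = -3$ ($K = 3 - 6 = -3$)
$K \left(\left(6 \cdot 4 + 7\right) - 50\right) = - 3 \left(\left(6 \cdot 4 + 7\right) - 50\right) = - 3 \left(\left(24 + 7\right) - 50\right) = - 3 \left(31 - 50\right) = \left(-3\right) \left(-19\right) = 57$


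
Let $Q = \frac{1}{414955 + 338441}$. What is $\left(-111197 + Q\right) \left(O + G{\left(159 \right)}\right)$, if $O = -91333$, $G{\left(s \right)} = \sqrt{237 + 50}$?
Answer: $\frac{7651456325879663}{753396} - \frac{83775375011 \sqrt{287}}{753396} \approx 1.0154 \cdot 10^{10}$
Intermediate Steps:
$G{\left(s \right)} = \sqrt{287}$
$Q = \frac{1}{753396} \approx 1.3273 \cdot 10^{-6}$
$\left(-111197 + Q\right) \left(O + G{\left(159 \right)}\right) = \left(-111197 + \frac{1}{753396}\right) \left(-91333 + \sqrt{287}\right) = - \frac{83775375011 \left(-91333 + \sqrt{287}\right)}{753396} = \frac{7651456325879663}{753396} - \frac{83775375011 \sqrt{287}}{753396}$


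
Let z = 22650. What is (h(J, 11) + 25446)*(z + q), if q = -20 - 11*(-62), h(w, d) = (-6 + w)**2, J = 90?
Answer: 757686624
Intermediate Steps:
q = 662 (q = -20 + 682 = 662)
(h(J, 11) + 25446)*(z + q) = ((-6 + 90)**2 + 25446)*(22650 + 662) = (84**2 + 25446)*23312 = (7056 + 25446)*23312 = 32502*23312 = 757686624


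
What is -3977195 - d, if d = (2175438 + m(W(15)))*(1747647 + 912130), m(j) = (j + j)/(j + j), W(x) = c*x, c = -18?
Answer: -5786186594298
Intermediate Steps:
W(x) = -18*x
m(j) = 1 (m(j) = (2*j)/((2*j)) = (2*j)*(1/(2*j)) = 1)
d = 5786182617103 (d = (2175438 + 1)*(1747647 + 912130) = 2175439*2659777 = 5786182617103)
-3977195 - d = -3977195 - 1*5786182617103 = -3977195 - 5786182617103 = -5786186594298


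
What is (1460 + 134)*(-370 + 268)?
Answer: -162588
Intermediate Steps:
(1460 + 134)*(-370 + 268) = 1594*(-102) = -162588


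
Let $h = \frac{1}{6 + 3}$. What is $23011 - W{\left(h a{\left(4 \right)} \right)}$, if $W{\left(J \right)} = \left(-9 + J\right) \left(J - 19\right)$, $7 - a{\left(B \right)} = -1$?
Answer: $\frac{1851992}{81} \approx 22864.0$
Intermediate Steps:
$a{\left(B \right)} = 8$ ($a{\left(B \right)} = 7 - -1 = 7 + 1 = 8$)
$h = \frac{1}{9} \approx 0.11111$
$W{\left(J \right)} = \left(-19 + J\right) \left(-9 + J\right)$ ($W{\left(J \right)} = \left(-9 + J\right) \left(-19 + J\right) = \left(-19 + J\right) \left(-9 + J\right)$)
$23011 - W{\left(h a{\left(4 \right)} \right)} = 23011 - \left(171 + \left(\frac{1}{9} \cdot 8\right)^{2} - 28 \cdot \frac{1}{9} \cdot 8\right) = 23011 - \left(171 + \left(\frac{8}{9}\right)^{2} - \frac{224}{9}\right) = 23011 - \left(171 + \frac{64}{81} - \frac{224}{9}\right) = 23011 - \frac{11899}{81} = \frac{1851992}{81}$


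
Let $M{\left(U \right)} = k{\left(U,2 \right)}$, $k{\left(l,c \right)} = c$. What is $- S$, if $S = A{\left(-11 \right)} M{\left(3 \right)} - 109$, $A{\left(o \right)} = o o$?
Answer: $-133$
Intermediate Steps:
$A{\left(o \right)} = o^{2}$
$M{\left(U \right)} = 2$
$S = 133$ ($S = \left(-11\right)^{2} \cdot 2 - 109 = 121 \cdot 2 - 109 = 242 - 109 = 133$)
$- S = \left(-1\right) 133 = -133$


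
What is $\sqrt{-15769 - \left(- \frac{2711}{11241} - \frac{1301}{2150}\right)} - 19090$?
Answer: $-19090 + \frac{i \sqrt{40934090206134826}}{1611210} \approx -19090.0 + 125.57 i$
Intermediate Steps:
$\sqrt{-15769 - \left(- \frac{2711}{11241} - \frac{1301}{2150}\right)} - 19090 = \sqrt{-15769 - - \frac{20453191}{24168150}} - 19090 = \sqrt{-15769 + \left(\frac{1301}{2150} + \frac{2711}{11241}\right)} - 19090 = \sqrt{-15769 + \frac{20453191}{24168150}} - 19090 = \sqrt{- \frac{381087104159}{24168150}} - 19090 = \frac{i \sqrt{40934090206134826}}{1611210} - 19090 = -19090 + \frac{i \sqrt{40934090206134826}}{1611210}$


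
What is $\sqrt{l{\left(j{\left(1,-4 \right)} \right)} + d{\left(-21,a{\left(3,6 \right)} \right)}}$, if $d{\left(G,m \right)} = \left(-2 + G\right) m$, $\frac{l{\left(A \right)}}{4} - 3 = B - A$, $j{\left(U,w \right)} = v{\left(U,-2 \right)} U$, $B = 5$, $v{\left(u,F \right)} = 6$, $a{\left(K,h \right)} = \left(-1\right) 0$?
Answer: $2 \sqrt{2} \approx 2.8284$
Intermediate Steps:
$a{\left(K,h \right)} = 0$
$j{\left(U,w \right)} = 6 U$
$l{\left(A \right)} = 32 - 4 A$ ($l{\left(A \right)} = 12 + 4 \left(5 - A\right) = 12 - \left(-20 + 4 A\right) = 32 - 4 A$)
$d{\left(G,m \right)} = m \left(-2 + G\right)$
$\sqrt{l{\left(j{\left(1,-4 \right)} \right)} + d{\left(-21,a{\left(3,6 \right)} \right)}} = \sqrt{\left(32 - 4 \cdot 6 \cdot 1\right) + 0 \left(-2 - 21\right)} = \sqrt{\left(32 - 24\right) + 0 \left(-23\right)} = \sqrt{\left(32 - 24\right) + 0} = \sqrt{8 + 0} = \sqrt{8} = 2 \sqrt{2}$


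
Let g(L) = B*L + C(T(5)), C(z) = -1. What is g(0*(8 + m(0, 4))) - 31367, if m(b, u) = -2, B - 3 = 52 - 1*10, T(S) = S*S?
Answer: -31368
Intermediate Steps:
T(S) = S²
B = 45 (B = 3 + (52 - 1*10) = 3 + (52 - 10) = 3 + 42 = 45)
g(L) = -1 + 45*L (g(L) = 45*L - 1 = -1 + 45*L)
g(0*(8 + m(0, 4))) - 31367 = (-1 + 45*(0*(8 - 2))) - 31367 = (-1 + 45*(0*6)) - 31367 = (-1 + 45*0) - 31367 = (-1 + 0) - 31367 = -1 - 31367 = -31368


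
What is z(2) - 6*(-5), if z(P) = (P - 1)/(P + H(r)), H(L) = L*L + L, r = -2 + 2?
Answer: 61/2 ≈ 30.500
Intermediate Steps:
r = 0
H(L) = L + L**2 (H(L) = L**2 + L = L + L**2)
z(P) = (-1 + P)/P (z(P) = (P - 1)/(P + 0*(1 + 0)) = (-1 + P)/(P + 0*1) = (-1 + P)/(P + 0) = (-1 + P)/P)
z(2) - 6*(-5) = (-1 + 2)/2 - 6*(-5) = (1/2)*1 + 30 = 1/2 + 30 = 61/2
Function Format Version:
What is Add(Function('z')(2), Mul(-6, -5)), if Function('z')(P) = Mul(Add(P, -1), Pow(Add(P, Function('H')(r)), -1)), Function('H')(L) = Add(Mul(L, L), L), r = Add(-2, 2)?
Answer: Rational(61, 2) ≈ 30.500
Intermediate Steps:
r = 0
Function('H')(L) = Add(L, Pow(L, 2)) (Function('H')(L) = Add(Pow(L, 2), L) = Add(L, Pow(L, 2)))
Function('z')(P) = Mul(Pow(P, -1), Add(-1, P)) (Function('z')(P) = Mul(Add(P, -1), Pow(Add(P, Mul(0, Add(1, 0))), -1)) = Mul(Add(-1, P), Pow(Add(P, Mul(0, 1)), -1)) = Mul(Add(-1, P), Pow(Add(P, 0), -1)) = Mul(Add(-1, P), Pow(P, -1)) = Mul(Pow(P, -1), Add(-1, P)))
Add(Function('z')(2), Mul(-6, -5)) = Add(Mul(Pow(2, -1), Add(-1, 2)), Mul(-6, -5)) = Add(Mul(Rational(1, 2), 1), 30) = Add(Rational(1, 2), 30) = Rational(61, 2)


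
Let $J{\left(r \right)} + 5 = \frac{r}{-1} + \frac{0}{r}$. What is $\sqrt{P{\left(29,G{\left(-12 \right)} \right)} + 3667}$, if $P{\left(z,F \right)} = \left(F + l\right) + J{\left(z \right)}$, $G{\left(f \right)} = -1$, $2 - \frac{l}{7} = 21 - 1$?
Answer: $\sqrt{3506} \approx 59.211$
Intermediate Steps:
$J{\left(r \right)} = -5 - r$ ($J{\left(r \right)} = -5 + \left(\frac{r}{-1} + \frac{0}{r}\right) = -5 + \left(r \left(-1\right) + 0\right) = -5 + \left(- r + 0\right) = -5 - r$)
$l = -126$ ($l = 14 - 7 \left(21 - 1\right) = 14 - 140 = -126$)
$P{\left(z,F \right)} = -131 + F - z$ ($P{\left(z,F \right)} = \left(F - 126\right) - \left(5 + z\right) = \left(-126 + F\right) - \left(5 + z\right) = -131 + F - z$)
$\sqrt{P{\left(29,G{\left(-12 \right)} \right)} + 3667} = \sqrt{\left(-131 - 1 - 29\right) + 3667} = \sqrt{-161 + 3667} = \sqrt{3506}$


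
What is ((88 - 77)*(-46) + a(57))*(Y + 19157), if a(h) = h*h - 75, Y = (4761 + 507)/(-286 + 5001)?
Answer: 10478340668/205 ≈ 5.1114e+7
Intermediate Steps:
Y = 5268/4715 ≈ 1.1173
a(h) = -75 + h² (a(h) = h² - 75 = -75 + h²)
((88 - 77)*(-46) + a(57))*(Y + 19157) = ((88 - 77)*(-46) + (-75 + 57²))*(5268/4715 + 19157) = (11*(-46) + (-75 + 3249))*(90330523/4715) = (-506 + 3174)*(90330523/4715) = 2668*(90330523/4715) = 10478340668/205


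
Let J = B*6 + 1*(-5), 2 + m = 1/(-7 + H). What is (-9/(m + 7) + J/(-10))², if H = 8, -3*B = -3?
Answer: 64/25 ≈ 2.5600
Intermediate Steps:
B = 1 (B = -⅓*(-3) = 1)
m = -1 (m = -2 + 1/(-7 + 8) = -2 + 1/1 = -2 + 1 = -1)
J = 1 (J = 1*6 + 1*(-5) = 6 - 5 = 1)
(-9/(m + 7) + J/(-10))² = (-9/(-1 + 7) + 1/(-10))² = (-9/6 + 1*(-⅒))² = (-9*⅙ - ⅒)² = (-3/2 - ⅒)² = (-8/5)² = 64/25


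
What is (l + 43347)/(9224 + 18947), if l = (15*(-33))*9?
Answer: 38892/28171 ≈ 1.3806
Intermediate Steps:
l = -4455 (l = -495*9 = -4455)
(l + 43347)/(9224 + 18947) = (-4455 + 43347)/(9224 + 18947) = 38892/28171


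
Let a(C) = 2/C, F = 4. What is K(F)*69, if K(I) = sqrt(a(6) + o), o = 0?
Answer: 23*sqrt(3) ≈ 39.837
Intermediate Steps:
K(I) = sqrt(3)/3 (K(I) = sqrt(2/6 + 0) = sqrt(2*(1/6) + 0) = sqrt(1/3 + 0) = sqrt(1/3) = sqrt(3)/3)
K(F)*69 = (sqrt(3)/3)*69 = 23*sqrt(3)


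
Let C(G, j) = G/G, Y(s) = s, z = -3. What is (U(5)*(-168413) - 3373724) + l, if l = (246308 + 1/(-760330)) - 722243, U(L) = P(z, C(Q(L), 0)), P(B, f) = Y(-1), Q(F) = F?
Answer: -2798961771181/760330 ≈ -3.6812e+6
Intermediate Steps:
C(G, j) = 1
P(B, f) = -1
U(L) = -1
l = -361867658551/760330 (l = (246308 - 1/760330) - 722243 = 187275361639/760330 - 722243 = -361867658551/760330 ≈ -4.7594e+5)
(U(5)*(-168413) - 3373724) + l = (-1*(-168413) - 3373724) - 361867658551/760330 = (168413 - 3373724) - 361867658551/760330 = -3205311 - 361867658551/760330 = -2798961771181/760330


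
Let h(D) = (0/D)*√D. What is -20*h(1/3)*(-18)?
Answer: 0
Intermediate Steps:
h(D) = 0 (h(D) = 0*√D = 0)
-20*h(1/3)*(-18) = -20*0*(-18) = 0*(-18) = 0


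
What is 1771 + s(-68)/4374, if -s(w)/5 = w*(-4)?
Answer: 3872497/2187 ≈ 1770.7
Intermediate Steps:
s(w) = 20*w (s(w) = -5*w*(-4) = -(-20)*w = 20*w)
1771 + s(-68)/4374 = 1771 + (20*(-68))/4374 = 1771 - 1360*1/4374 = 1771 - 680/2187 = 3872497/2187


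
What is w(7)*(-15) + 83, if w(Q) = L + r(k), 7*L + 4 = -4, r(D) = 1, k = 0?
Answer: 596/7 ≈ 85.143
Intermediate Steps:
L = -8/7 (L = -4/7 + (⅐)*(-4) = -4/7 - 4/7 = -8/7 ≈ -1.1429)
w(Q) = -⅐ (w(Q) = -8/7 + 1 = -⅐)
w(7)*(-15) + 83 = -⅐*(-15) + 83 = 15/7 + 83 = 596/7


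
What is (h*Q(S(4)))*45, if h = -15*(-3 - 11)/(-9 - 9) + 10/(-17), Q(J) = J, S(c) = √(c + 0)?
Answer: -18750/17 ≈ -1102.9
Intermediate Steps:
S(c) = √c
h = -625/51 (h = -15/((-18/(-14))) + 10*(-1/17) = -15/((-18*(-1/14))) - 10/17 = -15/9/7 - 10/17 = -15*7/9 - 10/17 = -35/3 - 10/17 = -625/51 ≈ -12.255)
(h*Q(S(4)))*45 = -625*√4/51*45 = -625/51*2*45 = -1250/51*45 = -18750/17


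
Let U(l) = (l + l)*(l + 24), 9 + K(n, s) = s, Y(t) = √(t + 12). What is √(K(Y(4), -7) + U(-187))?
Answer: √60946 ≈ 246.87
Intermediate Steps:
Y(t) = √(12 + t)
K(n, s) = -9 + s
U(l) = 2*l*(24 + l) (U(l) = (2*l)*(24 + l) = 2*l*(24 + l))
√(K(Y(4), -7) + U(-187)) = √((-9 - 7) + 2*(-187)*(24 - 187)) = √(-16 + 2*(-187)*(-163)) = √(-16 + 60962) = √60946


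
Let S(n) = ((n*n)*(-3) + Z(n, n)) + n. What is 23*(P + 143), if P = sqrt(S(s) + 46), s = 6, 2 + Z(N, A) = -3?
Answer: 3289 + 23*I*sqrt(61) ≈ 3289.0 + 179.64*I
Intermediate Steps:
Z(N, A) = -5 (Z(N, A) = -2 - 3 = -5)
S(n) = -5 + n - 3*n**2 (S(n) = ((n*n)*(-3) - 5) + n = (n**2*(-3) - 5) + n = (-3*n**2 - 5) + n = (-5 - 3*n**2) + n = -5 + n - 3*n**2)
P = I*sqrt(61) (P = sqrt((-5 + 6 - 3*6**2) + 46) = sqrt((-5 + 6 - 3*36) + 46) = sqrt((-5 + 6 - 108) + 46) = sqrt(-107 + 46) = sqrt(-61) = I*sqrt(61) ≈ 7.8102*I)
23*(P + 143) = 23*(I*sqrt(61) + 143) = 23*(143 + I*sqrt(61)) = 3289 + 23*I*sqrt(61)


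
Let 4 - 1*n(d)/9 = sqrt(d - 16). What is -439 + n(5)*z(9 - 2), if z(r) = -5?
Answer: -619 + 45*I*sqrt(11) ≈ -619.0 + 149.25*I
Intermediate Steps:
n(d) = 36 - 9*sqrt(-16 + d) (n(d) = 36 - 9*sqrt(d - 16) = 36 - 9*sqrt(-16 + d))
-439 + n(5)*z(9 - 2) = -439 + (36 - 9*sqrt(-16 + 5))*(-5) = -439 + (36 - 9*I*sqrt(11))*(-5) = -439 + (-180 + 45*I*sqrt(11)) = -619 + 45*I*sqrt(11)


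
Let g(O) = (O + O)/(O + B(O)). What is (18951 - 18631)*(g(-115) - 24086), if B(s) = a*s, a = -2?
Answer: -7708160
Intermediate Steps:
B(s) = -2*s
g(O) = -2 (g(O) = (O + O)/(O - 2*O) = (2*O)/((-O)) = (2*O)*(-1/O) = -2)
(18951 - 18631)*(g(-115) - 24086) = (18951 - 18631)*(-2 - 24086) = 320*(-24088) = -7708160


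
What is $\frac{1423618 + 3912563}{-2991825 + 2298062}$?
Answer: $- \frac{5336181}{693763} \approx -7.6917$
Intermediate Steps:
$\frac{1423618 + 3912563}{-2991825 + 2298062} = \frac{5336181}{-693763} = 5336181 \left(- \frac{1}{693763}\right) = - \frac{5336181}{693763}$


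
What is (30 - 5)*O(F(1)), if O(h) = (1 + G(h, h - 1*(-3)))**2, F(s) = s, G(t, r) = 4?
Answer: 625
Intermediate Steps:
O(h) = 25 (O(h) = (1 + 4)**2 = 5**2 = 25)
(30 - 5)*O(F(1)) = (30 - 5)*25 = 25*25 = 625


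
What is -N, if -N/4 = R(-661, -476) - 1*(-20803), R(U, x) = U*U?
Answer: 1830896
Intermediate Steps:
R(U, x) = U²
N = -1830896 (N = -4*((-661)² - 1*(-20803)) = -4*(436921 + 20803) = -4*457724 = -1830896)
-N = -1*(-1830896) = 1830896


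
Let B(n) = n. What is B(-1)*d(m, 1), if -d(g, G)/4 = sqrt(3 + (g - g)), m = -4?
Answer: 4*sqrt(3) ≈ 6.9282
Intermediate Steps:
d(g, G) = -4*sqrt(3) (d(g, G) = -4*sqrt(3 + (g - g)) = -4*sqrt(3 + 0) = -4*sqrt(3))
B(-1)*d(m, 1) = -(-4)*sqrt(3) = 4*sqrt(3)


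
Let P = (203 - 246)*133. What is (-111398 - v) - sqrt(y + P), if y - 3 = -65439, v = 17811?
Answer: -129209 - I*sqrt(71155) ≈ -1.2921e+5 - 266.75*I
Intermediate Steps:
P = -5719 (P = -43*133 = -5719)
y = -65436 (y = 3 - 65439 = -65436)
(-111398 - v) - sqrt(y + P) = (-111398 - 1*17811) - sqrt(-65436 - 5719) = (-111398 - 17811) - sqrt(-71155) = -129209 - I*sqrt(71155)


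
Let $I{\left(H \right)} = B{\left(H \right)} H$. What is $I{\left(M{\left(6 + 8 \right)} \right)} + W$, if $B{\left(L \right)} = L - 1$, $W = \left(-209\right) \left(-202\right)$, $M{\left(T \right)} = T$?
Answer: $42400$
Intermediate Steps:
$W = 42218$
$B{\left(L \right)} = -1 + L$
$I{\left(H \right)} = H \left(-1 + H\right)$ ($I{\left(H \right)} = \left(-1 + H\right) H = H \left(-1 + H\right)$)
$I{\left(M{\left(6 + 8 \right)} \right)} + W = \left(6 + 8\right) \left(-1 + \left(6 + 8\right)\right) + 42218 = 14 \left(-1 + 14\right) + 42218 = 14 \cdot 13 + 42218 = 182 + 42218 = 42400$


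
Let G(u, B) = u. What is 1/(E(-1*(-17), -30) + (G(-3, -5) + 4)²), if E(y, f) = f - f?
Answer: 1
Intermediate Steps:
E(y, f) = 0
1/(E(-1*(-17), -30) + (G(-3, -5) + 4)²) = 1/(0 + (-3 + 4)²) = 1/(0 + 1²) = 1/(0 + 1) = 1/1 = 1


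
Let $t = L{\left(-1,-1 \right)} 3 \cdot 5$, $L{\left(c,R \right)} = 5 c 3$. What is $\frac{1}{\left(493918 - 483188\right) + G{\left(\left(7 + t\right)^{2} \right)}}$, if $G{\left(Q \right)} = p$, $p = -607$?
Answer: $\frac{1}{10123} \approx 9.8785 \cdot 10^{-5}$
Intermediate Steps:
$L{\left(c,R \right)} = 15 c$
$t = -225$ ($t = 15 \left(-1\right) 3 \cdot 5 = \left(-15\right) 3 \cdot 5 = \left(-45\right) 5 = -225$)
$G{\left(Q \right)} = -607$
$\frac{1}{\left(493918 - 483188\right) + G{\left(\left(7 + t\right)^{2} \right)}} = \frac{1}{\left(493918 - 483188\right) - 607} = \frac{1}{10730 - 607} = \frac{1}{10123}$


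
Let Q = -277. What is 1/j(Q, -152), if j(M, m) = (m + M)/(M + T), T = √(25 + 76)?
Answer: 277/429 - √101/429 ≈ 0.62226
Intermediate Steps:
T = √101 ≈ 10.050
j(M, m) = (M + m)/(M + √101) (j(M, m) = (m + M)/(M + √101) = (M + m)/(M + √101))
1/j(Q, -152) = 1/((-277 - 152)/(-277 + √101)) = 1/(-429/(-277 + √101)) = 277/429 - √101/429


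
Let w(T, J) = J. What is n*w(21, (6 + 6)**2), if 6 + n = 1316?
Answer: 188640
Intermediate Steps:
n = 1310 (n = -6 + 1316 = 1310)
n*w(21, (6 + 6)**2) = 1310*(6 + 6)**2 = 1310*12**2 = 1310*144 = 188640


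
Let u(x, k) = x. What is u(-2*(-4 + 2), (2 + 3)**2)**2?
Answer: 16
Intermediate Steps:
u(-2*(-4 + 2), (2 + 3)**2)**2 = (-2*(-4 + 2))**2 = (-2*(-2))**2 = 4**2 = 16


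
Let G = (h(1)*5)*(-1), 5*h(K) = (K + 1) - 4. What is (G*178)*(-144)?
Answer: -51264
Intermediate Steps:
h(K) = -⅗ + K/5 (h(K) = ((K + 1) - 4)/5 = ((1 + K) - 4)/5 = (-3 + K)/5 = -⅗ + K/5)
G = 2 (G = ((-⅗ + (⅕)*1)*5)*(-1) = ((-⅗ + ⅕)*5)*(-1) = -⅖*5*(-1) = -2*(-1) = 2)
(G*178)*(-144) = (2*178)*(-144) = 356*(-144) = -51264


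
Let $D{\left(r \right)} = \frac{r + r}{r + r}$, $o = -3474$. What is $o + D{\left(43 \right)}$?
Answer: $-3473$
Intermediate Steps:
$D{\left(r \right)} = 1$ ($D{\left(r \right)} = \frac{2 r}{2 r} = 2 r \frac{1}{2 r} = 1$)
$o + D{\left(43 \right)} = -3474 + 1 = -3473$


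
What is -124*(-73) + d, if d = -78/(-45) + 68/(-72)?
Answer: 814751/90 ≈ 9052.8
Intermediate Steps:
d = 71/90 (d = -78*(-1/45) + 68*(-1/72) = 26/15 - 17/18 = 71/90 ≈ 0.78889)
-124*(-73) + d = -124*(-73) + 71/90 = 9052 + 71/90 = 814751/90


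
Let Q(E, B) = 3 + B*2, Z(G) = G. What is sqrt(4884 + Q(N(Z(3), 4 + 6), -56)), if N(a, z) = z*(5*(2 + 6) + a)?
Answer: 5*sqrt(191) ≈ 69.101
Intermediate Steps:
N(a, z) = z*(40 + a) (N(a, z) = z*(5*8 + a) = z*(40 + a))
Q(E, B) = 3 + 2*B
sqrt(4884 + Q(N(Z(3), 4 + 6), -56)) = sqrt(4884 + (3 + 2*(-56))) = sqrt(4884 + (3 - 112)) = sqrt(4884 - 109) = sqrt(4775) = 5*sqrt(191)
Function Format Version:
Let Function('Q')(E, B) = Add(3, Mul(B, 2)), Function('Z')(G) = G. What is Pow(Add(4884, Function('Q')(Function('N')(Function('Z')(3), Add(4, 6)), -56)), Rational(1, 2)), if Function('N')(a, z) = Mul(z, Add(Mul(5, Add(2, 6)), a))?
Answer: Mul(5, Pow(191, Rational(1, 2))) ≈ 69.101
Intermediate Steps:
Function('N')(a, z) = Mul(z, Add(40, a)) (Function('N')(a, z) = Mul(z, Add(Mul(5, 8), a)) = Mul(z, Add(40, a)))
Function('Q')(E, B) = Add(3, Mul(2, B))
Pow(Add(4884, Function('Q')(Function('N')(Function('Z')(3), Add(4, 6)), -56)), Rational(1, 2)) = Pow(Add(4884, Add(3, Mul(2, -56))), Rational(1, 2)) = Pow(Add(4884, Add(3, -112)), Rational(1, 2)) = Pow(Add(4884, -109), Rational(1, 2)) = Pow(4775, Rational(1, 2)) = Mul(5, Pow(191, Rational(1, 2)))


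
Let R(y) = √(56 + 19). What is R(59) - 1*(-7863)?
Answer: 7863 + 5*√3 ≈ 7871.7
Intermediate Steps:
R(y) = 5*√3 (R(y) = √75 = 5*√3)
R(59) - 1*(-7863) = 5*√3 - 1*(-7863) = 5*√3 + 7863 = 7863 + 5*√3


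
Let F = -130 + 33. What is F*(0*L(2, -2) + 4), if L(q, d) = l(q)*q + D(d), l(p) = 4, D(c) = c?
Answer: -388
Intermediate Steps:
L(q, d) = d + 4*q (L(q, d) = 4*q + d = d + 4*q)
F = -97
F*(0*L(2, -2) + 4) = -97*(0*(-2 + 4*2) + 4) = -97*(0*(-2 + 8) + 4) = -97*(0*6 + 4) = -97*(0 + 4) = -97*4 = -388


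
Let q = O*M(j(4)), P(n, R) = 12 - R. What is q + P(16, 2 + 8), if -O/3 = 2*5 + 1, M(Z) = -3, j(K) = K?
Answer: 101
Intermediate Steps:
O = -33 (O = -3*(2*5 + 1) = -3*(10 + 1) = -3*11 = -33)
q = 99 (q = -33*(-3) = 99)
q + P(16, 2 + 8) = 99 + (12 - (2 + 8)) = 99 + (12 - 1*10) = 99 + (12 - 10) = 99 + 2 = 101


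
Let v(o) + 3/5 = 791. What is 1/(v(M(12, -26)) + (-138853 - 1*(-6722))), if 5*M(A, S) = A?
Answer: -5/656703 ≈ -7.6138e-6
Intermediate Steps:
M(A, S) = A/5
v(o) = 3952/5 (v(o) = -3/5 + 791 = 3952/5)
1/(v(M(12, -26)) + (-138853 - 1*(-6722))) = 1/(3952/5 + (-138853 - 1*(-6722))) = 1/(3952/5 + (-138853 + 6722)) = 1/(3952/5 - 132131) = 1/(-656703/5) = -5/656703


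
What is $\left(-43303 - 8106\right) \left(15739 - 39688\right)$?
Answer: $1231194141$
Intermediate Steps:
$\left(-43303 - 8106\right) \left(15739 - 39688\right) = \left(-43303 + \left(-20430 + 12324\right)\right) \left(-23949\right) = \left(-43303 - 8106\right) \left(-23949\right) = \left(-51409\right) \left(-23949\right) = 1231194141$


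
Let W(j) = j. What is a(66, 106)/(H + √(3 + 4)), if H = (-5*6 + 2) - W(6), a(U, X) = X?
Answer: -3604/1149 - 106*√7/1149 ≈ -3.3807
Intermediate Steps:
H = -34 (H = (-5*6 + 2) - 1*6 = (-30 + 2) - 6 = -28 - 6 = -34)
a(66, 106)/(H + √(3 + 4)) = 106/(-34 + √(3 + 4)) = 106/(-34 + √7)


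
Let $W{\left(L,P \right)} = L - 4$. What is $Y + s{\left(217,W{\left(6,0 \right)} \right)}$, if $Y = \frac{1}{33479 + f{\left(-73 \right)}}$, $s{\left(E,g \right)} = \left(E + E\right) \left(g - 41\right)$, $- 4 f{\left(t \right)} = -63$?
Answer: $- \frac{2267728550}{133979} \approx -16926.0$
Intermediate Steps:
$f{\left(t \right)} = \frac{63}{4}$ ($f{\left(t \right)} = \left(- \frac{1}{4}\right) \left(-63\right) = \frac{63}{4}$)
$W{\left(L,P \right)} = -4 + L$
$s{\left(E,g \right)} = 2 E \left(-41 + g\right)$
$Y = \frac{4}{133979}$ ($Y = \frac{1}{33479 + \frac{63}{4}} = \frac{1}{\frac{133979}{4}} = \frac{4}{133979} \approx 2.9855 \cdot 10^{-5}$)
$Y + s{\left(217,W{\left(6,0 \right)} \right)} = \frac{4}{133979} + 2 \cdot 217 \left(-41 + \left(-4 + 6\right)\right) = \frac{4}{133979} + 2 \cdot 217 \left(-41 + 2\right) = \frac{4}{133979} + 2 \cdot 217 \left(-39\right) = \frac{4}{133979} - 16926 = - \frac{2267728550}{133979}$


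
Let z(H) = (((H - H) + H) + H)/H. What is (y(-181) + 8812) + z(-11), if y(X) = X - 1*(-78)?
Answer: 8711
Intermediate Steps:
y(X) = 78 + X (y(X) = X + 78 = 78 + X)
z(H) = 2 (z(H) = ((0 + H) + H)/H = (H + H)/H = (2*H)/H = 2)
(y(-181) + 8812) + z(-11) = ((78 - 181) + 8812) + 2 = (-103 + 8812) + 2 = 8709 + 2 = 8711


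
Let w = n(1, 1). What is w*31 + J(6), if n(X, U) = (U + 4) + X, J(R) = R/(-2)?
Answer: 183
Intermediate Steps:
J(R) = -R/2 (J(R) = R*(-½) = -R/2)
n(X, U) = 4 + U + X (n(X, U) = (4 + U) + X = 4 + U + X)
w = 6 (w = 4 + 1 + 1 = 6)
w*31 + J(6) = 6*31 - ½*6 = 186 - 3 = 183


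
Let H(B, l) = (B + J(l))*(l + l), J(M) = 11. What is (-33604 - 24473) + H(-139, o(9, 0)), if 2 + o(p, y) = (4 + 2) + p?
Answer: -61405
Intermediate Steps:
o(p, y) = 4 + p (o(p, y) = -2 + ((4 + 2) + p) = -2 + (6 + p) = 4 + p)
H(B, l) = 2*l*(11 + B) (H(B, l) = (B + 11)*(l + l) = (11 + B)*(2*l) = 2*l*(11 + B))
(-33604 - 24473) + H(-139, o(9, 0)) = (-33604 - 24473) + 2*(4 + 9)*(11 - 139) = -58077 + 2*13*(-128) = -58077 - 3328 = -61405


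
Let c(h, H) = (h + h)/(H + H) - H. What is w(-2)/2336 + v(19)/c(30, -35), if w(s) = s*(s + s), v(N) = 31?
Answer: 63603/69788 ≈ 0.91137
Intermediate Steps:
c(h, H) = -H + h/H (c(h, H) = (2*h)/((2*H)) - H = (2*h)*(1/(2*H)) - H = h/H - H = -H + h/H)
w(s) = 2*s² (w(s) = s*(2*s) = 2*s²)
w(-2)/2336 + v(19)/c(30, -35) = (2*(-2)²)/2336 + 31/(-1*(-35) + 30/(-35)) = (2*4)*(1/2336) + 31/(35 + 30*(-1/35)) = 8*(1/2336) + 31/(35 - 6/7) = 1/292 + 31/(239/7) = 1/292 + 31*(7/239) = 1/292 + 217/239 = 63603/69788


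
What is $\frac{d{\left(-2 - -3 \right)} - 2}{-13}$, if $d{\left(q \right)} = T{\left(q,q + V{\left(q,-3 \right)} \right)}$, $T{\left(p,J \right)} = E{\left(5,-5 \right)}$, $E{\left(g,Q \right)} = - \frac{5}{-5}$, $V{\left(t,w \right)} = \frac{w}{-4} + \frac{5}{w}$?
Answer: $\frac{1}{13} \approx 0.076923$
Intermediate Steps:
$V{\left(t,w \right)} = \frac{5}{w} - \frac{w}{4}$ ($V{\left(t,w \right)} = w \left(- \frac{1}{4}\right) + \frac{5}{w} = - \frac{w}{4} + \frac{5}{w} = \frac{5}{w} - \frac{w}{4}$)
$E{\left(g,Q \right)} = 1$ ($E{\left(g,Q \right)} = \left(-5\right) \left(- \frac{1}{5}\right) = 1$)
$T{\left(p,J \right)} = 1$
$d{\left(q \right)} = 1$
$\frac{d{\left(-2 - -3 \right)} - 2}{-13} = \frac{1 - 2}{-13} = \left(-1\right) \left(- \frac{1}{13}\right) = \frac{1}{13}$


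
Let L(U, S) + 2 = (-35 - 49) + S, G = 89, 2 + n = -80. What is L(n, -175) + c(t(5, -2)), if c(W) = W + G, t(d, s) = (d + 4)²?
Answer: -91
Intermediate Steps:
n = -82 (n = -2 - 80 = -82)
t(d, s) = (4 + d)²
c(W) = 89 + W (c(W) = W + 89 = 89 + W)
L(U, S) = -86 + S (L(U, S) = -2 + ((-35 - 49) + S) = -2 + (-84 + S) = -86 + S)
L(n, -175) + c(t(5, -2)) = (-86 - 175) + (89 + (4 + 5)²) = -261 + (89 + 9²) = -261 + (89 + 81) = -261 + 170 = -91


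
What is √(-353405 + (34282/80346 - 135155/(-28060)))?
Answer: 5*I*√179626372850510469555/112725438 ≈ 594.47*I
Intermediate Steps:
√(-353405 + (34282/80346 - 135155/(-28060))) = √(-353405 + (34282*(1/80346) - 135155*(-1/28060))) = √(-353405 + (17141/40173 + 27031/5612)) = √(-353405 + 1182111655/225450876) = √(-79674284721125/225450876) = 5*I*√179626372850510469555/112725438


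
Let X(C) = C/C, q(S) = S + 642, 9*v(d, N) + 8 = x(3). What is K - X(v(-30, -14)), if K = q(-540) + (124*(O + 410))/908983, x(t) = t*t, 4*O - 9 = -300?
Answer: 91849102/908983 ≈ 101.05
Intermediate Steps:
O = -291/4 (O = 9/4 + (1/4)*(-300) = 9/4 - 75 = -291/4 ≈ -72.750)
x(t) = t**2
v(d, N) = 1/9 (v(d, N) = -8/9 + (1/9)*3**2 = -8/9 + (1/9)*9 = -8/9 + 1 = 1/9)
q(S) = 642 + S
X(C) = 1
K = 92758085/908983 (K = (642 - 540) + (124*(-291/4 + 410))/908983 = 102 + (124*(1349/4))*(1/908983) = 102 + 41819*(1/908983) = 102 + 41819/908983 = 92758085/908983 ≈ 102.05)
K - X(v(-30, -14)) = 92758085/908983 - 1*1 = 92758085/908983 - 1 = 91849102/908983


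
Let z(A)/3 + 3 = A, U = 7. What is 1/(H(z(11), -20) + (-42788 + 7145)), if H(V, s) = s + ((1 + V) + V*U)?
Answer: -1/35470 ≈ -2.8193e-5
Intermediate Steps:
z(A) = -9 + 3*A
H(V, s) = 1 + s + 8*V (H(V, s) = s + ((1 + V) + V*7) = s + ((1 + V) + 7*V) = s + (1 + 8*V) = 1 + s + 8*V)
1/(H(z(11), -20) + (-42788 + 7145)) = 1/((1 - 20 + 8*(-9 + 3*11)) + (-42788 + 7145)) = 1/((1 - 20 + 8*(-9 + 33)) - 35643) = 1/((1 - 20 + 8*24) - 35643) = 1/((1 - 20 + 192) - 35643) = 1/(173 - 35643) = 1/(-35470) = -1/35470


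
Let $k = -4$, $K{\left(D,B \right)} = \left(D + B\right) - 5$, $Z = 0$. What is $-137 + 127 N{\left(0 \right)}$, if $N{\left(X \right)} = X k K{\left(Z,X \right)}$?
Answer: $-137$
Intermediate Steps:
$K{\left(D,B \right)} = -5 + B + D$ ($K{\left(D,B \right)} = \left(B + D\right) - 5 = -5 + B + D$)
$N{\left(X \right)} = - 4 X \left(-5 + X\right)$ ($N{\left(X \right)} = X \left(-4\right) \left(-5 + X + 0\right) = - 4 X \left(-5 + X\right)$)
$-137 + 127 N{\left(0 \right)} = -137 + 127 \cdot 4 \cdot 0 \left(5 - 0\right) = -137 + 127 \cdot 4 \cdot 0 \left(5 + 0\right) = -137 + 127 \cdot 4 \cdot 0 \cdot 5 = -137 + 127 \cdot 0 = -137 + 0 = -137$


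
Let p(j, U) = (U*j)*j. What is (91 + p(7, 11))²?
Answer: 396900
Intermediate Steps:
p(j, U) = U*j²
(91 + p(7, 11))² = (91 + 11*7²)² = (91 + 11*49)² = (91 + 539)² = 630² = 396900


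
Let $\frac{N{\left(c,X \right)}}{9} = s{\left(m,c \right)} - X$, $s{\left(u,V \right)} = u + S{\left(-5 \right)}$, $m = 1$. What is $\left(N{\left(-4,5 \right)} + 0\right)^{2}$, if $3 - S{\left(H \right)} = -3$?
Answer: $324$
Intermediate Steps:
$S{\left(H \right)} = 6$ ($S{\left(H \right)} = 3 - -3 = 3 + 3 = 6$)
$s{\left(u,V \right)} = 6 + u$ ($s{\left(u,V \right)} = u + 6 = 6 + u$)
$N{\left(c,X \right)} = 63 - 9 X$ ($N{\left(c,X \right)} = 9 \left(\left(6 + 1\right) - X\right) = 9 \left(7 - X\right) = 63 - 9 X$)
$\left(N{\left(-4,5 \right)} + 0\right)^{2} = \left(\left(63 - 45\right) + 0\right)^{2} = \left(18 + 0\right)^{2} = 18^{2} = 324$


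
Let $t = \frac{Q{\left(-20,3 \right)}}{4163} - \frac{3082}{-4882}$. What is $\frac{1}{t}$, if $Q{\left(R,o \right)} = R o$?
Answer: $\frac{10161883}{6268723} \approx 1.621$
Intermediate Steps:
$t = \frac{6268723}{10161883}$ ($t = \frac{\left(-20\right) 3}{4163} - \frac{3082}{-4882} = \left(-60\right) \frac{1}{4163} - - \frac{1541}{2441} = - \frac{60}{4163} + \frac{1541}{2441} = \frac{6268723}{10161883} \approx 0.61689$)
$\frac{1}{t} = \frac{1}{\frac{6268723}{10161883}} = \frac{10161883}{6268723}$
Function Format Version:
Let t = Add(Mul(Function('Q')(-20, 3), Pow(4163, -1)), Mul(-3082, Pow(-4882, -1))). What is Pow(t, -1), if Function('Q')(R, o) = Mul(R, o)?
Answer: Rational(10161883, 6268723) ≈ 1.6210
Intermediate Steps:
t = Rational(6268723, 10161883) (t = Add(Mul(Mul(-20, 3), Pow(4163, -1)), Mul(-3082, Pow(-4882, -1))) = Add(Mul(-60, Rational(1, 4163)), Mul(-3082, Rational(-1, 4882))) = Add(Rational(-60, 4163), Rational(1541, 2441)) = Rational(6268723, 10161883) ≈ 0.61689)
Pow(t, -1) = Pow(Rational(6268723, 10161883), -1) = Rational(10161883, 6268723)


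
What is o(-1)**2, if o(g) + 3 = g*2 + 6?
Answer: 1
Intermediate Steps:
o(g) = 3 + 2*g (o(g) = -3 + (g*2 + 6) = -3 + (2*g + 6) = -3 + (6 + 2*g) = 3 + 2*g)
o(-1)**2 = (3 + 2*(-1))**2 = (3 - 2)**2 = 1**2 = 1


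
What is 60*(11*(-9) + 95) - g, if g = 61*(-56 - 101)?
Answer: 9337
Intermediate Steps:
g = -9577 (g = 61*(-157) = -9577)
60*(11*(-9) + 95) - g = 60*(11*(-9) + 95) - 1*(-9577) = 60*(-99 + 95) + 9577 = 60*(-4) + 9577 = -240 + 9577 = 9337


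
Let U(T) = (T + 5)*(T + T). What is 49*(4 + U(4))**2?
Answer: 283024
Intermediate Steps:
U(T) = 2*T*(5 + T) (U(T) = (5 + T)*(2*T) = 2*T*(5 + T))
49*(4 + U(4))**2 = 49*(4 + 2*4*(5 + 4))**2 = 49*(4 + 2*4*9)**2 = 49*(4 + 72)**2 = 49*76**2 = 49*5776 = 283024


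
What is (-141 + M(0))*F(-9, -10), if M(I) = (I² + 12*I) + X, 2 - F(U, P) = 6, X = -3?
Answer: 576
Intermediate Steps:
F(U, P) = -4 (F(U, P) = 2 - 1*6 = 2 - 6 = -4)
M(I) = -3 + I² + 12*I (M(I) = (I² + 12*I) - 3 = -3 + I² + 12*I)
(-141 + M(0))*F(-9, -10) = (-141 + (-3 + 0² + 12*0))*(-4) = (-141 + (-3 + 0 + 0))*(-4) = (-141 - 3)*(-4) = -144*(-4) = 576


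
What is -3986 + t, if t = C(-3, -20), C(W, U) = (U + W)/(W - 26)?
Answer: -115571/29 ≈ -3985.2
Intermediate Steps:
C(W, U) = (U + W)/(-26 + W)
t = 23/29 (t = (-20 - 3)/(-26 - 3) = -23/(-29) = -1/29*(-23) = 23/29 ≈ 0.79310)
-3986 + t = -3986 + 23/29 = -115571/29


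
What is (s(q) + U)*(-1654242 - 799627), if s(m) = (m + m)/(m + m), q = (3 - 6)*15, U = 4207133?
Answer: -10323755701446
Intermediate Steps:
q = -45 (q = -3*15 = -45)
s(m) = 1 (s(m) = (2*m)/((2*m)) = (2*m)*(1/(2*m)) = 1)
(s(q) + U)*(-1654242 - 799627) = (1 + 4207133)*(-1654242 - 799627) = 4207134*(-2453869) = -10323755701446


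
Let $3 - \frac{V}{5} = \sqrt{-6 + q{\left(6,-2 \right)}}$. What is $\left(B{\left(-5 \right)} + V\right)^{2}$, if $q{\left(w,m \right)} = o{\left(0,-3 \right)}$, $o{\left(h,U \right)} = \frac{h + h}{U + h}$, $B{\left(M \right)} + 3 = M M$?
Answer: $1219 - 370 i \sqrt{6} \approx 1219.0 - 906.31 i$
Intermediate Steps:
$B{\left(M \right)} = -3 + M^{2}$ ($B{\left(M \right)} = -3 + M M = -3 + M^{2}$)
$o{\left(h,U \right)} = \frac{2 h}{U + h}$
$q{\left(w,m \right)} = 0$ ($q{\left(w,m \right)} = 2 \cdot 0 \frac{1}{-3 + 0} = 2 \cdot 0 \frac{1}{-3} = 2 \cdot 0 \left(- \frac{1}{3}\right) = 0$)
$V = 15 - 5 i \sqrt{6}$ ($V = 15 - 5 \sqrt{-6 + 0} = 15 - 5 \sqrt{-6} = 15 - 5 i \sqrt{6} \approx 15.0 - 12.247 i$)
$\left(B{\left(-5 \right)} + V\right)^{2} = \left(\left(-3 + \left(-5\right)^{2}\right) + \left(15 - 5 i \sqrt{6}\right)\right)^{2} = \left(\left(-3 + 25\right) + \left(15 - 5 i \sqrt{6}\right)\right)^{2} = \left(22 + \left(15 - 5 i \sqrt{6}\right)\right)^{2} = \left(37 - 5 i \sqrt{6}\right)^{2}$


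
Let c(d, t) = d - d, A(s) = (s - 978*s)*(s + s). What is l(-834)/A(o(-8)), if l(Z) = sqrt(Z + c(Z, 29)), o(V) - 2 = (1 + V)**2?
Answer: -I*sqrt(834)/5082354 ≈ -5.6822e-6*I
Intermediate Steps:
o(V) = 2 + (1 + V)**2
A(s) = -1954*s**2 (A(s) = (-977*s)*(2*s) = -1954*s**2)
c(d, t) = 0
l(Z) = sqrt(Z) (l(Z) = sqrt(Z + 0) = sqrt(Z))
l(-834)/A(o(-8)) = sqrt(-834)/((-1954*(2 + (1 - 8)**2)**2)) = (I*sqrt(834))/((-1954*(2 + (-7)**2)**2)) = (I*sqrt(834))/((-1954*(2 + 49)**2)) = (I*sqrt(834))/((-1954*51**2)) = (I*sqrt(834))/((-1954*2601)) = (I*sqrt(834))/(-5082354) = (I*sqrt(834))*(-1/5082354) = -I*sqrt(834)/5082354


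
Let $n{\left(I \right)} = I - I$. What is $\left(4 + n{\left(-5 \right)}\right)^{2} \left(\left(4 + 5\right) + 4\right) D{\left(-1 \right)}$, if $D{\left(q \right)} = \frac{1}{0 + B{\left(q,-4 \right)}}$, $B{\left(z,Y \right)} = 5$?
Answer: $\frac{208}{5} \approx 41.6$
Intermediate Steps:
$n{\left(I \right)} = 0$
$D{\left(q \right)} = \frac{1}{5}$ ($D{\left(q \right)} = \frac{1}{0 + 5} = \frac{1}{5}$)
$\left(4 + n{\left(-5 \right)}\right)^{2} \left(\left(4 + 5\right) + 4\right) D{\left(-1 \right)} = \left(4 + 0\right)^{2} \left(\left(4 + 5\right) + 4\right) \frac{1}{5} = 4^{2} \left(9 + 4\right) \frac{1}{5} = 16 \cdot 13 \cdot \frac{1}{5} = 208 \cdot \frac{1}{5} = \frac{208}{5}$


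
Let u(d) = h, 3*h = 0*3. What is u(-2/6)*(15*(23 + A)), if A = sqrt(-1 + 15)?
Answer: 0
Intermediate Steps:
A = sqrt(14) ≈ 3.7417
h = 0 (h = (0*3)/3 = (1/3)*0 = 0)
u(d) = 0
u(-2/6)*(15*(23 + A)) = 0*(15*(23 + sqrt(14))) = 0*(345 + 15*sqrt(14)) = 0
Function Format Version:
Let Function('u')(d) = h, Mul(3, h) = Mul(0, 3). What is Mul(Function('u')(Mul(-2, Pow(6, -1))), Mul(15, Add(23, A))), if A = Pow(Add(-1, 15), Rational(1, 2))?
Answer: 0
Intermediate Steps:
A = Pow(14, Rational(1, 2)) ≈ 3.7417
h = 0 (h = Mul(Rational(1, 3), Mul(0, 3)) = Mul(Rational(1, 3), 0) = 0)
Function('u')(d) = 0
Mul(Function('u')(Mul(-2, Pow(6, -1))), Mul(15, Add(23, A))) = Mul(0, Mul(15, Add(23, Pow(14, Rational(1, 2))))) = Mul(0, Add(345, Mul(15, Pow(14, Rational(1, 2))))) = 0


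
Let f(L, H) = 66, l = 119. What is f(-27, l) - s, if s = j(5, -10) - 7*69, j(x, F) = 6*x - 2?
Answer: 521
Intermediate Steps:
j(x, F) = -2 + 6*x
s = -455 (s = (-2 + 6*5) - 7*69 = (-2 + 30) - 483 = 28 - 483 = -455)
f(-27, l) - s = 66 - 1*(-455) = 66 + 455 = 521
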